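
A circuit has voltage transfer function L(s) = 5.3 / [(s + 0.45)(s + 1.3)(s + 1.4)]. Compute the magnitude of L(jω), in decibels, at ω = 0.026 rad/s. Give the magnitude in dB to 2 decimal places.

16.20 dB

|j0.026 + 0.45| = √(0.026² + 0.45²) = 0.4508
|j0.026 + 1.3| = √(0.026² + 1.3²) = 1.3
|j0.026 + 1.4| = √(0.026² + 1.4²) = 1.4
|L(j0.026)| = 5.3 / (0.4508 × 1.3 × 1.4) = 6.4581
20 log₁₀(6.4581) = 16.202 dB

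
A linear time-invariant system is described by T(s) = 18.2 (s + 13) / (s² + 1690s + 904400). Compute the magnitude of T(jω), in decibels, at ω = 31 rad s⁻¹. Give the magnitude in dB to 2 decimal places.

|j31 + 13| = √(31² + 13²) = 33.62
|(j31)² + 1690(j31) + 904400| = |9.0344e+05 + j52390| = 9.05e+05
|T(j31)| = 18.2 × 33.62 / 9.05e+05 = 0.00067606
20 log₁₀(0.00067606) = -63.400 dB

-63.40 dB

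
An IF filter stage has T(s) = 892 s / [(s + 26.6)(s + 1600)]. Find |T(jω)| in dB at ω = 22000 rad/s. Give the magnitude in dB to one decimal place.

|j22000| = 2.2e+04
|j22000 + 26.6| = √(22000² + 26.6²) = 2.2e+04
|j22000 + 1600| = √(22000² + 1600²) = 2.206e+04
|T(j22000)| = 892 × 2.2e+04 / (2.2e+04 × 2.206e+04) = 0.040439
20 log₁₀(0.040439) = -27.86 dB

-27.9 dB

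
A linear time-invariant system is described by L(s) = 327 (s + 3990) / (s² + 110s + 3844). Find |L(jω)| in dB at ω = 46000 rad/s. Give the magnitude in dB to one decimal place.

-42.9 dB

|j46000 + 3990| = √(46000² + 3990²) = 4.617e+04
|(j46000)² + 110(j46000) + 3844| = |-2.116e+09 + j5.06e+06| = 2.116e+09
|L(j46000)| = 327 × 4.617e+04 / 2.116e+09 = 0.0071354
20 log₁₀(0.0071354) = -42.93 dB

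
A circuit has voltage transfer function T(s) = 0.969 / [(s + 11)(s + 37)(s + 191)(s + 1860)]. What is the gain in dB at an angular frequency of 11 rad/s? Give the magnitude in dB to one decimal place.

-166.9 dB

|j11 + 11| = √(11² + 11²) = 15.56
|j11 + 37| = √(11² + 37²) = 38.6
|j11 + 191| = √(11² + 191²) = 191.3
|j11 + 1860| = √(11² + 1860²) = 1860
|T(j11)| = 0.969 / (15.56 × 38.6 × 191.3 × 1860) = 4.5347e-09
20 log₁₀(4.5347e-09) = -166.87 dB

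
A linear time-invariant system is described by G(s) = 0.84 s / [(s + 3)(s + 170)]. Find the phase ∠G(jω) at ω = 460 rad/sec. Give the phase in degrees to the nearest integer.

∠(j460) = 90.00°
∠(j460 + 3) = arctan(460/3) = 89.63°
∠(j460 + 170) = arctan(460/170) = 69.72°
∠G(j460) = 90.00° − (89.63° + 69.72°) = -69.34°

-69 deg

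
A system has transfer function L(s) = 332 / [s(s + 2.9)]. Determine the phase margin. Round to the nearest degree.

Gain crossover: |L(jω)| = 1 at ω ≈ 18.1 rad/sec.
∠L(j18.1) = −90° − arctan(18.1/2.9) ≈ -170.90°
PM = 180° + (-170.90°) = 9.10°

9°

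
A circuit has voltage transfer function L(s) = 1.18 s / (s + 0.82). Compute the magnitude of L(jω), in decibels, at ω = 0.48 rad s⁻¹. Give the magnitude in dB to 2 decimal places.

-4.49 dB

|j0.48| = 0.48
|j0.48 + 0.82| = √(0.48² + 0.82²) = 0.9502
|L(j0.48)| = 1.18 × 0.48 / 0.9502 = 0.59611
20 log₁₀(0.59611) = -4.493 dB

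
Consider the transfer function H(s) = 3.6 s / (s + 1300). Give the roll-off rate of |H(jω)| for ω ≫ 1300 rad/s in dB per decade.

0 dB/decade

With 1 zero and 1 pole, the high-frequency asymptotic slope is 20 × (1 − 1) = 0 dB/decade.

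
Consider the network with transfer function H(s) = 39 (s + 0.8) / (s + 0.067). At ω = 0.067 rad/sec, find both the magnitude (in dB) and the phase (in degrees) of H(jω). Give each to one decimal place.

|j0.067 + 0.8| = √(0.067² + 0.8²) = 0.8028
|j0.067 + 0.067| = √(0.067² + 0.067²) = 0.09475
|H(j0.067)| = 39 × 0.8028 / 0.09475 = 330.43
20 log₁₀(330.43) = 50.38 dB
∠(j0.067 + 0.8) = arctan(0.067/0.8) = 4.79°
∠(j0.067 + 0.067) = arctan(0.067/0.067) = 45.00°
∠H(j0.067) = 4.79° − 45.00° = -40.21°

|H| = 50.4 dB, ∠H = -40.2 deg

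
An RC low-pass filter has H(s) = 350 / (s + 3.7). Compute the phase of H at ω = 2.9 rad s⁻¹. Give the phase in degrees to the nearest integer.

-38 deg

∠(j2.9 + 3.7) = arctan(2.9/3.7) = 38.09°
∠H(j2.9) = −38.09° = -38.09°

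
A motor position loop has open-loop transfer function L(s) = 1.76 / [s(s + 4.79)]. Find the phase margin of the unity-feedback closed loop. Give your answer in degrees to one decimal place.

Gain crossover: |L(jω)| = 1 at ω ≈ 0.366 rad/sec.
∠L(j0.366) = −90° − arctan(0.366/4.79) ≈ -94.37°
PM = 180° + (-94.37°) = 85.63°

85.6 deg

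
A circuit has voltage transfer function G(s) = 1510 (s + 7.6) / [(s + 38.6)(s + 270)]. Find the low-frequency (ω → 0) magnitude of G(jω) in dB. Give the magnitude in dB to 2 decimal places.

G(0) = 1510 × 7.6 / (38.6 × 270) = 1.1011
20 log₁₀(1.1011) = 0.837 dB

0.84 dB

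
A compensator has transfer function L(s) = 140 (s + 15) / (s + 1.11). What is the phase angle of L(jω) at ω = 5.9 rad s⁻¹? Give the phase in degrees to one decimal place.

-57.9°

∠(j5.9 + 15) = arctan(5.9/15) = 21.47°
∠(j5.9 + 1.11) = arctan(5.9/1.11) = 79.35°
∠L(j5.9) = 21.47° − 79.35° = -57.87°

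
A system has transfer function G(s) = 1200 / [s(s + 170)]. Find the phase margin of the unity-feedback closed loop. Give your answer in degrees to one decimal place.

87.6°

Gain crossover: |G(jω)| = 1 at ω ≈ 7.05 rad/sec.
∠G(j7.05) = −90° − arctan(7.05/170) ≈ -92.38°
PM = 180° + (-92.38°) = 87.62°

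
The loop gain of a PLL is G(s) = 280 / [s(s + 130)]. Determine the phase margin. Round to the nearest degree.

Gain crossover: |G(jω)| = 1 at ω ≈ 2.15 rad/sec.
∠G(j2.15) = −90° − arctan(2.15/130) ≈ -90.95°
PM = 180° + (-90.95°) = 89.05°

89 deg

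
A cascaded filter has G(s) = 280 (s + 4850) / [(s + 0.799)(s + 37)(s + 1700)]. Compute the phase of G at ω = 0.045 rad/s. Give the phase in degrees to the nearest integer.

∠(j0.045 + 4850) = arctan(0.045/4850) = 0.00°
∠(j0.045 + 0.799) = arctan(0.045/0.799) = 3.22°
∠(j0.045 + 37) = arctan(0.045/37) = 0.07°
∠(j0.045 + 1700) = arctan(0.045/1700) = 0.00°
∠G(j0.045) = 0.00° − (3.22° + 0.07° + 0.00°) = -3.29°

-3°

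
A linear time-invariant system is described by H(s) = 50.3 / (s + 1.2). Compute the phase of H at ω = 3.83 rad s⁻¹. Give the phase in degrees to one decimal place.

-72.6°

∠(j3.83 + 1.2) = arctan(3.83/1.2) = 72.60°
∠H(j3.83) = −72.60° = -72.60°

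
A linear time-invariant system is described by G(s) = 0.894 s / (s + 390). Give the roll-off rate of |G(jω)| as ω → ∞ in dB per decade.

0 dB/decade

With 1 zero and 1 pole, the high-frequency asymptotic slope is 20 × (1 − 1) = 0 dB/decade.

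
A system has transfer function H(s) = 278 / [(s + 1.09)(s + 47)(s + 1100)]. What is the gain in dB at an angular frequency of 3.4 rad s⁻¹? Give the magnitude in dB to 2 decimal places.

|j3.4 + 1.09| = √(3.4² + 1.09²) = 3.57
|j3.4 + 47| = √(3.4² + 47²) = 47.12
|j3.4 + 1100| = √(3.4² + 1100²) = 1100
|H(j3.4)| = 278 / (3.57 × 47.12 × 1100) = 0.0015021
20 log₁₀(0.0015021) = -56.466 dB

-56.47 dB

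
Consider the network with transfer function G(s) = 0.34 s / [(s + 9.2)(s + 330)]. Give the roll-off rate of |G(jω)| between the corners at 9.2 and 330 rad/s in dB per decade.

In this band the factors already past their corner are: 1 differentiator zero, pole at 9.2; net slope = 0 dB/decade.

0 dB/decade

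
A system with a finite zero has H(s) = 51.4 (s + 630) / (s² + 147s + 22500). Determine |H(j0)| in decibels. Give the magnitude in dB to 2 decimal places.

3.16 dB

H(0) = 51.4 × 630 / 22500 = 1.4392
20 log₁₀(1.4392) = 3.162 dB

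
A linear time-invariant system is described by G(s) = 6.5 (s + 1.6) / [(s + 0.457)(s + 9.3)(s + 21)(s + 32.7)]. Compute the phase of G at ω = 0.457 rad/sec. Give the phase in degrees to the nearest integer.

-34°

∠(j0.457 + 1.6) = arctan(0.457/1.6) = 15.94°
∠(j0.457 + 0.457) = arctan(0.457/0.457) = 45.00°
∠(j0.457 + 9.3) = arctan(0.457/9.3) = 2.81°
∠(j0.457 + 21) = arctan(0.457/21) = 1.25°
∠(j0.457 + 32.7) = arctan(0.457/32.7) = 0.80°
∠G(j0.457) = 15.94° − (45.00° + 2.81° + 1.25° + 0.80°) = -33.92°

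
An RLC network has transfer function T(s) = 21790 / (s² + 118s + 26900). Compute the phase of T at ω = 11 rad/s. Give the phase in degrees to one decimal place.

-2.8°

∠[(j11)² + 118(j11) + 26900] = ∠[26779 + j1298] = 2.78°
∠T(j11) = −2.78° = -2.78°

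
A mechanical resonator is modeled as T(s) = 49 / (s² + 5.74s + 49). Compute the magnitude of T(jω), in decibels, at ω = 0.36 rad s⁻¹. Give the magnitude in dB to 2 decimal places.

0.02 dB

|(j0.36)² + 5.74(j0.36) + 49| = |48.87 + j2.0664| = 48.91
|T(j0.36)| = 49 / 48.91 = 1.0018
20 log₁₀(1.0018) = 0.015 dB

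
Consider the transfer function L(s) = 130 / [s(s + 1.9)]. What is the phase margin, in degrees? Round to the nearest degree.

Gain crossover: |L(jω)| = 1 at ω ≈ 11.3 rad s⁻¹.
∠L(j11.3) = −90° − arctan(11.3/1.9) ≈ -170.47°
PM = 180° + (-170.47°) = 9.53°

10 deg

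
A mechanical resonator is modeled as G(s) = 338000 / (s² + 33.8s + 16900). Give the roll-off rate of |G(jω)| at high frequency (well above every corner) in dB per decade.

With 0 zeros and 2 poles, the high-frequency asymptotic slope is 20 × (0 − 2) = -40 dB/decade.

-40 dB/decade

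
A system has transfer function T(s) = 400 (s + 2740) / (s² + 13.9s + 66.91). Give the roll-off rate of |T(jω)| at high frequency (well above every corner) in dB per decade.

With 1 zero and 2 poles, the high-frequency asymptotic slope is 20 × (1 − 2) = -20 dB/decade.

-20 dB/decade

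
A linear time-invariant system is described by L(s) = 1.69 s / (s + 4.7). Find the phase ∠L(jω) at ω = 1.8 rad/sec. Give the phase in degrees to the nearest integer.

∠(j1.8) = 90.00°
∠(j1.8 + 4.7) = arctan(1.8/4.7) = 20.96°
∠L(j1.8) = 90.00° − 20.96° = 69.04°

69 deg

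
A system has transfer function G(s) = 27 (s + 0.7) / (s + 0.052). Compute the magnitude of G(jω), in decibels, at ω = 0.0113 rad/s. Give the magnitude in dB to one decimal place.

51.0 dB

|j0.0113 + 0.7| = √(0.0113² + 0.7²) = 0.7001
|j0.0113 + 0.052| = √(0.0113² + 0.052²) = 0.05321
|G(j0.0113)| = 27 × 0.7001 / 0.05321 = 355.22
20 log₁₀(355.22) = 51.01 dB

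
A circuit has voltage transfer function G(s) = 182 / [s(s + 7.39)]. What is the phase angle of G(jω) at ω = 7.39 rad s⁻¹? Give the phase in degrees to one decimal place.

∠(j7.39 + 7.39) = arctan(7.39/7.39) = 45.00°
∠(j7.39) = 90.00°
∠G(j7.39) = − (45.00° + 90.00°) = -135.00°

-135.0°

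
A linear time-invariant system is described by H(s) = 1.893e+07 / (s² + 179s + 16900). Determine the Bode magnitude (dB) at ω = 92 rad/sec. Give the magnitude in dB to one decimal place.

60.2 dB

|(j92)² + 179(j92) + 16900| = |8436 + j16468| = 1.85e+04
|H(j92)| = 1.893e+07 / 1.85e+04 = 1023.1
20 log₁₀(1023.1) = 60.20 dB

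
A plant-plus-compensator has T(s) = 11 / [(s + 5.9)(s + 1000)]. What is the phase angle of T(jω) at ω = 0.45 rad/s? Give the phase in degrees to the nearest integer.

-4 deg

∠(j0.45 + 5.9) = arctan(0.45/5.9) = 4.36°
∠(j0.45 + 1000) = arctan(0.45/1000) = 0.03°
∠T(j0.45) = − (4.36° + 0.03°) = -4.39°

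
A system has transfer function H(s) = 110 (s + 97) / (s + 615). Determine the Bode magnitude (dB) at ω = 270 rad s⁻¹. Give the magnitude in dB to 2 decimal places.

|j270 + 97| = √(270² + 97²) = 286.9
|j270 + 615| = √(270² + 615²) = 671.7
|H(j270)| = 110 × 286.9 / 671.7 = 46.986
20 log₁₀(46.986) = 33.439 dB

33.44 dB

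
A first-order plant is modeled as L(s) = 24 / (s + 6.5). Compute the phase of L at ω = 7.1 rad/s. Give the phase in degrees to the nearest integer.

-48°

∠(j7.1 + 6.5) = arctan(7.1/6.5) = 47.53°
∠L(j7.1) = −47.53° = -47.53°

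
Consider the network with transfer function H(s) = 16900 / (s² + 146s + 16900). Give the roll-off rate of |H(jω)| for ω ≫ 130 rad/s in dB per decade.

-40 dB/decade

With 0 zeros and 2 poles, the high-frequency asymptotic slope is 20 × (0 − 2) = -40 dB/decade.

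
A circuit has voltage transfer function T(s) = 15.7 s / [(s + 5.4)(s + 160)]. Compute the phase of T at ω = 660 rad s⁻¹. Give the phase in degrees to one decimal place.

-75.9°

∠(j660) = 90.00°
∠(j660 + 5.4) = arctan(660/5.4) = 89.53°
∠(j660 + 160) = arctan(660/160) = 76.37°
∠T(j660) = 90.00° − (89.53° + 76.37°) = -75.90°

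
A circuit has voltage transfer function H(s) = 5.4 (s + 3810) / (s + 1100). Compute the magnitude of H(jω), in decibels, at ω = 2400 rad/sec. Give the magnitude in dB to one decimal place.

19.3 dB

|j2400 + 3810| = √(2400² + 3810²) = 4503
|j2400 + 1100| = √(2400² + 1100²) = 2640
|H(j2400)| = 5.4 × 4503 / 2640 = 9.2102
20 log₁₀(9.2102) = 19.29 dB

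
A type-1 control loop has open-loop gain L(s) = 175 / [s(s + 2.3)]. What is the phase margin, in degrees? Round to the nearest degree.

Gain crossover: |L(jω)| = 1 at ω ≈ 13.1 rad/s.
∠L(j13.1) = −90° − arctan(13.1/2.3) ≈ -170.06°
PM = 180° + (-170.06°) = 9.94°

10°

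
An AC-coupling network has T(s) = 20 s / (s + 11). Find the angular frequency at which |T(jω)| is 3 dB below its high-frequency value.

For a single-pole high-pass, the −3 dB point is at the pole: ω = 11 rad/s.

11 rad/s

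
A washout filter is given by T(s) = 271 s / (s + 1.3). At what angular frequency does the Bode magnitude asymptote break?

The single real pole at s = −1.3 gives a corner at ω = 1.3 rad/s.

1.3 rad/s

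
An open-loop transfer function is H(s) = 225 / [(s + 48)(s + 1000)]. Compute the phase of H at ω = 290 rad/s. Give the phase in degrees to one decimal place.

∠(j290 + 48) = arctan(290/48) = 80.60°
∠(j290 + 1000) = arctan(290/1000) = 16.17°
∠H(j290) = − (80.60° + 16.17°) = -96.77°

-96.8 deg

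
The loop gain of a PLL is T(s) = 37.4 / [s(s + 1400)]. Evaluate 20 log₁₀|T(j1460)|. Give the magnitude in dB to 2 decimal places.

-97.95 dB

|j1460 + 1400| = √(1460² + 1400²) = 2023
|j1460| = 1460
|T(j1460)| = 37.4 / (2023 × 1460) = 1.2664e-05
20 log₁₀(1.2664e-05) = -97.949 dB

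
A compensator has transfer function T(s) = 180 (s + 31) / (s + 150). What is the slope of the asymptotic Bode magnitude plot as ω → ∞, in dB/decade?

0 dB/decade

With 1 zero and 1 pole, the high-frequency asymptotic slope is 20 × (1 − 1) = 0 dB/decade.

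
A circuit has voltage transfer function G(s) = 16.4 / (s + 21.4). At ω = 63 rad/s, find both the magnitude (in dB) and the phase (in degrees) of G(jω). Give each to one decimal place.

|j63 + 21.4| = √(63² + 21.4²) = 66.54
|G(j63)| = 16.4 / 66.54 = 0.24649
20 log₁₀(0.24649) = -12.16 dB
∠(j63 + 21.4) = arctan(63/21.4) = 71.24°
∠G(j63) = −71.24° = -71.24°

|G| = -12.2 dB, ∠G = -71.2°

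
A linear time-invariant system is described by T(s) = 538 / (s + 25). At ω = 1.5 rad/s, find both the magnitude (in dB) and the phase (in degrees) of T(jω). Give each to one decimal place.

|j1.5 + 25| = √(1.5² + 25²) = 25.04
|T(j1.5)| = 538 / 25.04 = 21.481
20 log₁₀(21.481) = 26.64 dB
∠(j1.5 + 25) = arctan(1.5/25) = 3.43°
∠T(j1.5) = −3.43° = -3.43°

|T| = 26.6 dB, ∠T = -3.4°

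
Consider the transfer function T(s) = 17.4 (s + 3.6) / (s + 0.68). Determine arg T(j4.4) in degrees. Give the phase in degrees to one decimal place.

-30.5°

∠(j4.4 + 3.6) = arctan(4.4/3.6) = 50.71°
∠(j4.4 + 0.68) = arctan(4.4/0.68) = 81.21°
∠T(j4.4) = 50.71° − 81.21° = -30.50°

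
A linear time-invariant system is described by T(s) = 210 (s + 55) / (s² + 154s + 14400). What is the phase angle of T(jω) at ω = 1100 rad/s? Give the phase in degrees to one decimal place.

∠(j1100 + 55) = arctan(1100/55) = 87.14°
∠[(j1100)² + 154(j1100) + 14400] = ∠[-1.1956e+06 + j1.694e+05] = 171.94°
∠T(j1100) = 87.14° − 171.94° = -84.80°

-84.8 deg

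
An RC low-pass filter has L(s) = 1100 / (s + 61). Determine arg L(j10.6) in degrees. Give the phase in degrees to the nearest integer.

-10°

∠(j10.6 + 61) = arctan(10.6/61) = 9.86°
∠L(j10.6) = −9.86° = -9.86°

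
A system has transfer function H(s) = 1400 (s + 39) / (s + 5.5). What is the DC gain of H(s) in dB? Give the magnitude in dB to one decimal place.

79.9 dB

H(0) = 1400 × 39 / 5.5 = 9927.3
20 log₁₀(9927.3) = 79.94 dB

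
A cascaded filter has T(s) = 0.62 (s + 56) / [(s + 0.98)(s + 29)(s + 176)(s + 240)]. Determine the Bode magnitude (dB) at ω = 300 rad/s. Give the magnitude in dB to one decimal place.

|j300 + 56| = √(300² + 56²) = 305.2
|j300 + 0.98| = √(300² + 0.98²) = 300
|j300 + 29| = √(300² + 29²) = 301.4
|j300 + 176| = √(300² + 176²) = 347.8
|j300 + 240| = √(300² + 240²) = 384.2
|T(j300)| = 0.62 × 305.2 / (300 × 301.4 × 347.8 × 384.2) = 1.566e-08
20 log₁₀(1.566e-08) = -156.10 dB

-156.1 dB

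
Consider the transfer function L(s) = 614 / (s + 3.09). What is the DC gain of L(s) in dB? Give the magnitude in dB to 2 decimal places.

45.96 dB

L(0) = 614 / 3.09 = 198.71
20 log₁₀(198.71) = 45.964 dB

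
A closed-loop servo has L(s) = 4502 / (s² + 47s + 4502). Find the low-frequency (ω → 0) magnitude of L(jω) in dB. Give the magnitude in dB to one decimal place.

0.0 dB

L(0) = 4502 / 4502 = 1
20 log₁₀(1) = 0.00 dB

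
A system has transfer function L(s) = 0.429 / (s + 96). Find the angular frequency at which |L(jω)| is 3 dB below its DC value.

96 rad s⁻¹

For a single-pole low-pass, the −3 dB point is at the pole: ω = 96 rad s⁻¹.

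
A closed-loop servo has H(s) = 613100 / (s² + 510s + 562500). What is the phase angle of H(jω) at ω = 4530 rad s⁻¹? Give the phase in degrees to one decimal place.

∠[(j4530)² + 510(j4530) + 562500] = ∠[-1.9958e+07 + j2.3103e+06] = 173.40°
∠H(j4530) = −173.40° = -173.40°

-173.4°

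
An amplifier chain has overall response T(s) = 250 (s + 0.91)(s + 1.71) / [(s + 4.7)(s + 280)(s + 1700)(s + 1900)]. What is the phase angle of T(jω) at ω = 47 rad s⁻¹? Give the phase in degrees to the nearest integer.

∠(j47 + 0.91) = arctan(47/0.91) = 88.89°
∠(j47 + 1.71) = arctan(47/1.71) = 87.92°
∠(j47 + 4.7) = arctan(47/4.7) = 84.29°
∠(j47 + 280) = arctan(47/280) = 9.53°
∠(j47 + 1700) = arctan(47/1700) = 1.58°
∠(j47 + 1900) = arctan(47/1900) = 1.42°
∠T(j47) = 88.89° + 87.92° − (84.29° + 9.53° + 1.58° + 1.42°) = 79.99°

80°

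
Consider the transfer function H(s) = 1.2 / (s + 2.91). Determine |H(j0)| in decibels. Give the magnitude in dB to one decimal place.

H(0) = 1.2 / 2.91 = 0.41237
20 log₁₀(0.41237) = -7.69 dB

-7.7 dB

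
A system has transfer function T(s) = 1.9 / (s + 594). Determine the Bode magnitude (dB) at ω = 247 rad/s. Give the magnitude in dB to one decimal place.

|j247 + 594| = √(247² + 594²) = 643.3
|T(j247)| = 1.9 / 643.3 = 0.0029535
20 log₁₀(0.0029535) = -50.59 dB

-50.6 dB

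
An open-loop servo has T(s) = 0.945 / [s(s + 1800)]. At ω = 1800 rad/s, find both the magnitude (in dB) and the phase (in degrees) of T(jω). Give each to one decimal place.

|j1800 + 1800| = √(1800² + 1800²) = 2546
|j1800| = 1800
|T(j1800)| = 0.945 / (2546 × 1800) = 2.0624e-07
20 log₁₀(2.0624e-07) = -133.71 dB
∠(j1800 + 1800) = arctan(1800/1800) = 45.00°
∠(j1800) = 90.00°
∠T(j1800) = − (45.00° + 90.00°) = -135.00°

|T| = -133.7 dB, ∠T = -135.0°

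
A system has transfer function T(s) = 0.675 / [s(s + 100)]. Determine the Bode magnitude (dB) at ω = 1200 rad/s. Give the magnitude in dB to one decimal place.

|j1200 + 100| = √(1200² + 100²) = 1204
|j1200| = 1200
|T(j1200)| = 0.675 / (1204 × 1200) = 4.6713e-07
20 log₁₀(4.6713e-07) = -126.61 dB

-126.6 dB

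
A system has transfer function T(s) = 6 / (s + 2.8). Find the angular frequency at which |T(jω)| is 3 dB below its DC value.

2.8 rad/s

For a single-pole low-pass, the −3 dB point is at the pole: ω = 2.8 rad/s.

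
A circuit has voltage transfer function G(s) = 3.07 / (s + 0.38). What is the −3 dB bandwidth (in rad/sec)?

0.38 rad/sec

For a single-pole low-pass, the −3 dB point is at the pole: ω = 0.38 rad/sec.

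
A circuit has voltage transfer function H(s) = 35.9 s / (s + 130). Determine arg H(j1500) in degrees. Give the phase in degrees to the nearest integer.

5°

∠(j1500) = 90.00°
∠(j1500 + 130) = arctan(1500/130) = 85.05°
∠H(j1500) = 90.00° − 85.05° = 4.95°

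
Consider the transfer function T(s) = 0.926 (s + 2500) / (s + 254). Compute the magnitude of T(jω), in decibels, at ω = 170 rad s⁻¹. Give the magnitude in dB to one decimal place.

17.6 dB

|j170 + 2500| = √(170² + 2500²) = 2506
|j170 + 254| = √(170² + 254²) = 305.6
|T(j170)| = 0.926 × 2506 / 305.6 = 7.5918
20 log₁₀(7.5918) = 17.61 dB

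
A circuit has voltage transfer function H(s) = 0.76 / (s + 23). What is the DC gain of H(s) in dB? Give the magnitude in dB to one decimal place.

-29.6 dB

H(0) = 0.76 / 23 = 0.033043
20 log₁₀(0.033043) = -29.62 dB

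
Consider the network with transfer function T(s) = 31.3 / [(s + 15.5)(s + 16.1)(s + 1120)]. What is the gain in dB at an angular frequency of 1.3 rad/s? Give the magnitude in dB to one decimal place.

-79.1 dB

|j1.3 + 15.5| = √(1.3² + 15.5²) = 15.55
|j1.3 + 16.1| = √(1.3² + 16.1²) = 16.15
|j1.3 + 1120| = √(1.3² + 1120²) = 1120
|T(j1.3)| = 31.3 / (15.55 × 16.15 × 1120) = 0.00011123
20 log₁₀(0.00011123) = -79.08 dB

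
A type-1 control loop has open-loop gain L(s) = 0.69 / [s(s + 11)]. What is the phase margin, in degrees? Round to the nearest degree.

Gain crossover: |L(jω)| = 1 at ω ≈ 0.0627 rad/sec.
∠L(j0.0627) = −90° − arctan(0.0627/11) ≈ -90.33°
PM = 180° + (-90.33°) = 89.67°

90 deg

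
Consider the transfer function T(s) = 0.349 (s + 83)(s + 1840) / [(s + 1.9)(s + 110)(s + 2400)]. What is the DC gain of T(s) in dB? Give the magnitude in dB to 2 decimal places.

T(0) = 0.349 × 83 × 1840 / (1.9 × 110 × 2400) = 0.10626
20 log₁₀(0.10626) = -19.473 dB

-19.47 dB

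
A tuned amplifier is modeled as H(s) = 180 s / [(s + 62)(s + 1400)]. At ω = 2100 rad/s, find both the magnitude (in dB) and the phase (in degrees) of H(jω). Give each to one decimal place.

|H| = -22.9 dB, ∠H = -54.6°

|j2100| = 2100
|j2100 + 62| = √(2100² + 62²) = 2101
|j2100 + 1400| = √(2100² + 1400²) = 2524
|H(j2100)| = 180 × 2100 / (2101 × 2524) = 0.071288
20 log₁₀(0.071288) = -22.94 dB
∠(j2100) = 90.00°
∠(j2100 + 62) = arctan(2100/62) = 88.31°
∠(j2100 + 1400) = arctan(2100/1400) = 56.31°
∠H(j2100) = 90.00° − (88.31° + 56.31°) = -54.62°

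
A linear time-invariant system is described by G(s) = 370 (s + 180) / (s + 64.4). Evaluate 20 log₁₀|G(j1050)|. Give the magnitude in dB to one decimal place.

|j1050 + 180| = √(1050² + 180²) = 1065
|j1050 + 64.4| = √(1050² + 64.4²) = 1052
|G(j1050)| = 370 × 1065 / 1052 = 374.69
20 log₁₀(374.69) = 51.47 dB

51.5 dB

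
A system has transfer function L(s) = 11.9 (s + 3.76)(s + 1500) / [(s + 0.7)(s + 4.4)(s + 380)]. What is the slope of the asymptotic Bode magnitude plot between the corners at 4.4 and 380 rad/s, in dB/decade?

In this band the factors already past their corner are: zero at 3.76, pole at 0.7, pole at 4.4; net slope = -20 dB/decade.

-20 dB/decade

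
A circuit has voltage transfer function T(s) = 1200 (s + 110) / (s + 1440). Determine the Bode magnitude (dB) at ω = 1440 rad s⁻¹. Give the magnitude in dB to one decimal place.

|j1440 + 110| = √(1440² + 110²) = 1444
|j1440 + 1440| = √(1440² + 1440²) = 2036
|T(j1440)| = 1200 × 1444 / 2036 = 851
20 log₁₀(851) = 58.60 dB

58.6 dB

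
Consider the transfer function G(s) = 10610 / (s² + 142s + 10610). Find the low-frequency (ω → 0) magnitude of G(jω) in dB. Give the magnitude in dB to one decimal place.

G(0) = 10610 / 10610 = 1
20 log₁₀(1) = 0.00 dB

0.0 dB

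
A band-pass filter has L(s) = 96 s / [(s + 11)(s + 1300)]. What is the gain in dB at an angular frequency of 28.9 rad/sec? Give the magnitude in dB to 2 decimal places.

-23.22 dB

|j28.9| = 28.9
|j28.9 + 11| = √(28.9² + 11²) = 30.92
|j28.9 + 1300| = √(28.9² + 1300²) = 1300
|L(j28.9)| = 96 × 28.9 / (30.92 × 1300) = 0.068999
20 log₁₀(0.068999) = -23.223 dB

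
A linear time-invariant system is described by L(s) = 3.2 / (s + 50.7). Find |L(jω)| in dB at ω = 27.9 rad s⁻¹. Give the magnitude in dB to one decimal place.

-25.1 dB

|j27.9 + 50.7| = √(27.9² + 50.7²) = 57.87
|L(j27.9)| = 3.2 / 57.87 = 0.055297
20 log₁₀(0.055297) = -25.15 dB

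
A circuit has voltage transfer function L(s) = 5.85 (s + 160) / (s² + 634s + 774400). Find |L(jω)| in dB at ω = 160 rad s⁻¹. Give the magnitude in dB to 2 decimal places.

|j160 + 160| = √(160² + 160²) = 226.3
|(j160)² + 634(j160) + 774400| = |7.488e+05 + j1.0144e+05| = 7.556e+05
|L(j160)| = 5.85 × 226.3 / 7.556e+05 = 0.0017518
20 log₁₀(0.0017518) = -55.130 dB

-55.13 dB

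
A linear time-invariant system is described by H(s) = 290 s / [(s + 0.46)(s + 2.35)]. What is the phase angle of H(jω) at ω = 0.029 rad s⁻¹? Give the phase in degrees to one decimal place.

85.7°

∠(j0.029) = 90.00°
∠(j0.029 + 0.46) = arctan(0.029/0.46) = 3.61°
∠(j0.029 + 2.35) = arctan(0.029/2.35) = 0.71°
∠H(j0.029) = 90.00° − (3.61° + 0.71°) = 85.69°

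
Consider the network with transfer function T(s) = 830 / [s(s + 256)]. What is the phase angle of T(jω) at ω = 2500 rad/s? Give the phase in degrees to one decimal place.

-174.2°

∠(j2500 + 256) = arctan(2500/256) = 84.15°
∠(j2500) = 90.00°
∠T(j2500) = − (84.15° + 90.00°) = -174.15°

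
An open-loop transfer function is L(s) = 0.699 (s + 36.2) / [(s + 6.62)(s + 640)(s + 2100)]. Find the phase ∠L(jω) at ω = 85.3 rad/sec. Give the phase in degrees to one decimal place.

-28.5°

∠(j85.3 + 36.2) = arctan(85.3/36.2) = 67.00°
∠(j85.3 + 6.62) = arctan(85.3/6.62) = 85.56°
∠(j85.3 + 640) = arctan(85.3/640) = 7.59°
∠(j85.3 + 2100) = arctan(85.3/2100) = 2.33°
∠L(j85.3) = 67.00° − (85.56° + 7.59° + 2.33°) = -28.48°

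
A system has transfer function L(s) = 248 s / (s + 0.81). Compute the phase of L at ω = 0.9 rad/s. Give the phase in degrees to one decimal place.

∠(j0.9) = 90.00°
∠(j0.9 + 0.81) = arctan(0.9/0.81) = 48.01°
∠L(j0.9) = 90.00° − 48.01° = 41.99°

42.0°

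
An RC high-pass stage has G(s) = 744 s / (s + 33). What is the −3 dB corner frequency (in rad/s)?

For a single-pole high-pass, the −3 dB point is at the pole: ω = 33 rad/s.

33 rad/s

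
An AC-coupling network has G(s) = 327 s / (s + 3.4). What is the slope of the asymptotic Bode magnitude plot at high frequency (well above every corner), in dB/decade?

0 dB/decade

With 1 zero and 1 pole, the high-frequency asymptotic slope is 20 × (1 − 1) = 0 dB/decade.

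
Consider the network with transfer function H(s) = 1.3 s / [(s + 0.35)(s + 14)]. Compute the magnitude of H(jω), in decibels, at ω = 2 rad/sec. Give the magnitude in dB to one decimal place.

|j2| = 2
|j2 + 0.35| = √(2² + 0.35²) = 2.03
|j2 + 14| = √(2² + 14²) = 14.14
|H(j2)| = 1.3 × 2 / (2.03 × 14.14) = 0.090548
20 log₁₀(0.090548) = -20.86 dB

-20.9 dB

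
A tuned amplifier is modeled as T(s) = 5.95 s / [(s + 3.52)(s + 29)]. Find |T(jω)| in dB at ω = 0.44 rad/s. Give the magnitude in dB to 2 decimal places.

|j0.44| = 0.44
|j0.44 + 3.52| = √(0.44² + 3.52²) = 3.547
|j0.44 + 29| = √(0.44² + 29²) = 29
|T(j0.44)| = 5.95 × 0.44 / (3.547 × 29) = 0.025446
20 log₁₀(0.025446) = -31.888 dB

-31.89 dB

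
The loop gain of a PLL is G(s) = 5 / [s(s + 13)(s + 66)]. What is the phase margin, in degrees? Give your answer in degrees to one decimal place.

Gain crossover: |G(jω)| = 1 at ω ≈ 0.00583 rad s⁻¹.
∠G(j0.00583) = −90° − arctan(0.00583/13) − arctan(0.00583/66) ≈ -90.03°
PM = 180° + (-90.03°) = 89.97°

90.0 deg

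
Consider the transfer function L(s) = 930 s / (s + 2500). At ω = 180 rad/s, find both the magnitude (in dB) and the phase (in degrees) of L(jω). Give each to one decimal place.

|j180| = 180
|j180 + 2500| = √(180² + 2500²) = 2506
|L(j180)| = 930 × 180 / 2506 = 66.787
20 log₁₀(66.787) = 36.49 dB
∠(j180) = 90.00°
∠(j180 + 2500) = arctan(180/2500) = 4.12°
∠L(j180) = 90.00° − 4.12° = 85.88°

|L| = 36.5 dB, ∠L = 85.9°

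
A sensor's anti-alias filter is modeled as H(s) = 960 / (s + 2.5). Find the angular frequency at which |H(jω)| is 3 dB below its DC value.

2.5 rad/s

For a single-pole low-pass, the −3 dB point is at the pole: ω = 2.5 rad/s.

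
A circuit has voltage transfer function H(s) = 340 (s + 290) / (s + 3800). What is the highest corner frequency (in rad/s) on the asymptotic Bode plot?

3800 rad/s

Break frequencies occur at each pole and zero magnitude: 290 rad/s, 3800 rad/s.
The highest is 3800 rad/s.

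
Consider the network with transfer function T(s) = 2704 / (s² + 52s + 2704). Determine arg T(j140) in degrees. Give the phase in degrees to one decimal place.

∠[(j140)² + 52(j140) + 2704] = ∠[-16896 + j7280] = 156.69°
∠T(j140) = −156.69° = -156.69°

-156.7°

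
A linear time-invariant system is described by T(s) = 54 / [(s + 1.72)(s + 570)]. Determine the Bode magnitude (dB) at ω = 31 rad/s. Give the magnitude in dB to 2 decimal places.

|j31 + 1.72| = √(31² + 1.72²) = 31.05
|j31 + 570| = √(31² + 570²) = 570.8
|T(j31)| = 54 / (31.05 × 570.8) = 0.0030468
20 log₁₀(0.0030468) = -50.323 dB

-50.32 dB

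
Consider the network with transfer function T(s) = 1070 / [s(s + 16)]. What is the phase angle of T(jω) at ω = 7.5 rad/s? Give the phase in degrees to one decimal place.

∠(j7.5 + 16) = arctan(7.5/16) = 25.11°
∠(j7.5) = 90.00°
∠T(j7.5) = − (25.11° + 90.00°) = -115.11°

-115.1°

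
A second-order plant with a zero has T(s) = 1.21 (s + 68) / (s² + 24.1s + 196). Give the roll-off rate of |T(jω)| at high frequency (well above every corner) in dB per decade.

-20 dB/decade

With 1 zero and 2 poles, the high-frequency asymptotic slope is 20 × (1 − 2) = -20 dB/decade.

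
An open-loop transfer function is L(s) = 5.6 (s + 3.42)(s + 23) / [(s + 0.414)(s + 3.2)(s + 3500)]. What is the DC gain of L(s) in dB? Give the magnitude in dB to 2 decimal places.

L(0) = 5.6 × 3.42 × 23 / (0.414 × 3.2 × 3500) = 0.095
20 log₁₀(0.095) = -20.446 dB

-20.45 dB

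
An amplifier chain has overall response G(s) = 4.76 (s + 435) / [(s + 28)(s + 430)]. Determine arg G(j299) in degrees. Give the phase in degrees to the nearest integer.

∠(j299 + 435) = arctan(299/435) = 34.50°
∠(j299 + 28) = arctan(299/28) = 84.65°
∠(j299 + 430) = arctan(299/430) = 34.81°
∠G(j299) = 34.50° − (84.65° + 34.81°) = -84.96°

-85°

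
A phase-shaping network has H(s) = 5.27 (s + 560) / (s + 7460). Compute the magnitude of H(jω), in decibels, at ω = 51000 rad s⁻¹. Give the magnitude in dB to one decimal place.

|j51000 + 560| = √(51000² + 560²) = 5.1e+04
|j51000 + 7460| = √(51000² + 7460²) = 5.154e+04
|H(j51000)| = 5.27 × 5.1e+04 / 5.154e+04 = 5.2148
20 log₁₀(5.2148) = 14.34 dB

14.3 dB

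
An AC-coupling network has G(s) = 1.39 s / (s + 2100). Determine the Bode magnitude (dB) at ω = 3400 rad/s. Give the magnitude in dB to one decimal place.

1.5 dB

|j3400| = 3400
|j3400 + 2100| = √(3400² + 2100²) = 3996
|G(j3400)| = 1.39 × 3400 / 3996 = 1.1826
20 log₁₀(1.1826) = 1.46 dB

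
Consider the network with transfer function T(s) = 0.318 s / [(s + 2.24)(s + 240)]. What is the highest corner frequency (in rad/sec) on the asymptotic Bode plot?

Break frequencies occur at each pole and zero magnitude: 2.24 rad/sec, 240 rad/sec.
The highest is 240 rad/sec.

240 rad/sec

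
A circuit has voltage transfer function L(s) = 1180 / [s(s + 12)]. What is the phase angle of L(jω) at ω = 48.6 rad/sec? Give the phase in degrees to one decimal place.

-166.1°

∠(j48.6 + 12) = arctan(48.6/12) = 76.13°
∠(j48.6) = 90.00°
∠L(j48.6) = − (76.13° + 90.00°) = -166.13°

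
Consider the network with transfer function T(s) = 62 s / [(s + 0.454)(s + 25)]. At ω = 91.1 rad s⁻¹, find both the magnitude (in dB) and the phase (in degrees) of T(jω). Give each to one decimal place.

|T| = -3.7 dB, ∠T = -74.4°

|j91.1| = 91.1
|j91.1 + 0.454| = √(91.1² + 0.454²) = 91.1
|j91.1 + 25| = √(91.1² + 25²) = 94.47
|T(j91.1)| = 62 × 91.1 / (91.1 × 94.47) = 0.6563
20 log₁₀(0.6563) = -3.66 dB
∠(j91.1) = 90.00°
∠(j91.1 + 0.454) = arctan(91.1/0.454) = 89.71°
∠(j91.1 + 25) = arctan(91.1/25) = 74.65°
∠T(j91.1) = 90.00° − (89.71° + 74.65°) = -74.37°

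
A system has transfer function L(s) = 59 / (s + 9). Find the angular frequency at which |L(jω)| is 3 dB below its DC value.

9 rad/s

For a single-pole low-pass, the −3 dB point is at the pole: ω = 9 rad/s.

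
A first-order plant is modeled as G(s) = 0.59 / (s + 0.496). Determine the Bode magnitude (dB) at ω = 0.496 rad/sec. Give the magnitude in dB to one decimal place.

|j0.496 + 0.496| = √(0.496² + 0.496²) = 0.7014
|G(j0.496)| = 0.59 / 0.7014 = 0.84111
20 log₁₀(0.84111) = -1.50 dB

-1.5 dB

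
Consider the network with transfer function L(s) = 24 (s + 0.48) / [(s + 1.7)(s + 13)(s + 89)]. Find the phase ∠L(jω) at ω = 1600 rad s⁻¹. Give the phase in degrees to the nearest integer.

∠(j1600 + 0.48) = arctan(1600/0.48) = 89.98°
∠(j1600 + 1.7) = arctan(1600/1.7) = 89.94°
∠(j1600 + 13) = arctan(1600/13) = 89.53°
∠(j1600 + 89) = arctan(1600/89) = 86.82°
∠L(j1600) = 89.98° − (89.94° + 89.53° + 86.82°) = -176.31°

-176°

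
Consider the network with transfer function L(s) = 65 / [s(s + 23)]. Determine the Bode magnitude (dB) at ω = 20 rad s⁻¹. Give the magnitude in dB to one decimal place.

|j20 + 23| = √(20² + 23²) = 30.48
|j20| = 20
|L(j20)| = 65 / (30.48 × 20) = 0.10663
20 log₁₀(0.10663) = -19.44 dB

-19.4 dB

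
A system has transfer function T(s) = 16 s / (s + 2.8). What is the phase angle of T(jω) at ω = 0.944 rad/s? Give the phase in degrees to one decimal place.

∠(j0.944) = 90.00°
∠(j0.944 + 2.8) = arctan(0.944/2.8) = 18.63°
∠T(j0.944) = 90.00° − 18.63° = 71.37°

71.4 deg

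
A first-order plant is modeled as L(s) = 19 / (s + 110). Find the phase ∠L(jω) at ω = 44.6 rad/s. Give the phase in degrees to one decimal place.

-22.1°

∠(j44.6 + 110) = arctan(44.6/110) = 22.07°
∠L(j44.6) = −22.07° = -22.07°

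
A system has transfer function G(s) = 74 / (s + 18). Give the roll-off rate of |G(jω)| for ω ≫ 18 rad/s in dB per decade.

With 0 zeros and 1 pole, the high-frequency asymptotic slope is 20 × (0 − 1) = -20 dB/decade.

-20 dB/decade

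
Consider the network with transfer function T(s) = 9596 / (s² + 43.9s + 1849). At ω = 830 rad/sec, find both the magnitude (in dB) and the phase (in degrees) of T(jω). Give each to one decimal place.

|(j830)² + 43.9(j830) + 1849| = |-6.8705e+05 + j36437| = 6.88e+05
|T(j830)| = 9596 / 6.88e+05 = 0.013947
20 log₁₀(0.013947) = -37.11 dB
∠[(j830)² + 43.9(j830) + 1849] = ∠[-6.8705e+05 + j36437] = 176.96°
∠T(j830) = −176.96° = -176.96°

|T| = -37.1 dB, ∠T = -177.0 deg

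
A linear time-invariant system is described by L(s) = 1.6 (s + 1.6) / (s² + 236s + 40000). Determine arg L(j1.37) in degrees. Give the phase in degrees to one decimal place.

40.1°

∠(j1.37 + 1.6) = arctan(1.37/1.6) = 40.57°
∠[(j1.37)² + 236(j1.37) + 40000] = ∠[39998 + j323.32] = 0.46°
∠L(j1.37) = 40.57° − 0.46° = 40.11°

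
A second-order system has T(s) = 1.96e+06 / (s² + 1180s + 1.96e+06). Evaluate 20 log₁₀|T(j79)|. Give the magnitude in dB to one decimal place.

0.0 dB

|(j79)² + 1180(j79) + 1.96e+06| = |1.9538e+06 + j93220| = 1.956e+06
|T(j79)| = 1.96e+06 / 1.956e+06 = 1.0021
20 log₁₀(1.0021) = 0.02 dB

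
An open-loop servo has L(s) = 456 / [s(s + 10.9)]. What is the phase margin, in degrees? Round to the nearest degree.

29°

Gain crossover: |L(jω)| = 1 at ω ≈ 20 rad s⁻¹.
∠L(j20) = −90° − arctan(20/10.9) ≈ -151.42°
PM = 180° + (-151.42°) = 28.58°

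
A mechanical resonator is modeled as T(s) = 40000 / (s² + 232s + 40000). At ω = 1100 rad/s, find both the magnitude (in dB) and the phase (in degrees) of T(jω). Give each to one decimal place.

|T| = -29.5 dB, ∠T = -167.7°

|(j1100)² + 232(j1100) + 40000| = |-1.17e+06 + j2.552e+05| = 1.198e+06
|T(j1100)| = 40000 / 1.198e+06 = 0.033403
20 log₁₀(0.033403) = -29.52 dB
∠[(j1100)² + 232(j1100) + 40000] = ∠[-1.17e+06 + j2.552e+05] = 167.70°
∠T(j1100) = −167.70° = -167.70°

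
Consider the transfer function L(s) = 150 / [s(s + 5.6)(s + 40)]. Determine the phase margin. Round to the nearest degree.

Gain crossover: |L(jω)| = 1 at ω ≈ 0.665 rad s⁻¹.
∠L(j0.665) = −90° − arctan(0.665/5.6) − arctan(0.665/40) ≈ -97.72°
PM = 180° + (-97.72°) = 82.28°

82°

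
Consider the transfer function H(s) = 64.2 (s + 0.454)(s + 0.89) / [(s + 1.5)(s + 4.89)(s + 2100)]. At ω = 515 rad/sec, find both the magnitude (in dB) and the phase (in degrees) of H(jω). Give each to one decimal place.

|j515 + 0.454| = √(515² + 0.454²) = 515
|j515 + 0.89| = √(515² + 0.89²) = 515
|j515 + 1.5| = √(515² + 1.5²) = 515
|j515 + 4.89| = √(515² + 4.89²) = 515
|j515 + 2100| = √(515² + 2100²) = 2162
|H(j515)| = 64.2 × 515 × 515 / (515 × 515 × 2162) = 0.02969
20 log₁₀(0.02969) = -30.55 dB
∠(j515 + 0.454) = arctan(515/0.454) = 89.95°
∠(j515 + 0.89) = arctan(515/0.89) = 89.90°
∠(j515 + 1.5) = arctan(515/1.5) = 89.83°
∠(j515 + 4.89) = arctan(515/4.89) = 89.46°
∠(j515 + 2100) = arctan(515/2100) = 13.78°
∠H(j515) = 89.95° + 89.90° − (89.83° + 89.46° + 13.78°) = -13.22°

|H| = -30.5 dB, ∠H = -13.2°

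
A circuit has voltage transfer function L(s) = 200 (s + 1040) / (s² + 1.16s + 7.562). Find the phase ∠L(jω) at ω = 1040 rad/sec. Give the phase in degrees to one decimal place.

-134.9°

∠(j1040 + 1040) = arctan(1040/1040) = 45.00°
∠[(j1040)² + 1.16(j1040) + 7.562] = ∠[-1.0816e+06 + j1206.4] = 179.94°
∠L(j1040) = 45.00° − 179.94° = -134.94°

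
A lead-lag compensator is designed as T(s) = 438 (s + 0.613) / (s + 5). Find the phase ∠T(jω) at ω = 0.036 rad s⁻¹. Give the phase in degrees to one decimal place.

2.9°

∠(j0.036 + 0.613) = arctan(0.036/0.613) = 3.36°
∠(j0.036 + 5) = arctan(0.036/5) = 0.41°
∠T(j0.036) = 3.36° − 0.41° = 2.95°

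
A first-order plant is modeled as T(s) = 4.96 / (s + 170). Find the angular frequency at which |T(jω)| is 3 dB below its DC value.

170 rad s⁻¹

For a single-pole low-pass, the −3 dB point is at the pole: ω = 170 rad s⁻¹.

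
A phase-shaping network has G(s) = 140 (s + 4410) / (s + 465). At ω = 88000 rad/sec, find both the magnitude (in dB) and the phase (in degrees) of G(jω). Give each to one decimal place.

|G| = 42.9 dB, ∠G = -2.6 deg

|j88000 + 4410| = √(88000² + 4410²) = 8.811e+04
|j88000 + 465| = √(88000² + 465²) = 8.8e+04
|G(j88000)| = 140 × 8.811e+04 / 8.8e+04 = 140.17
20 log₁₀(140.17) = 42.93 dB
∠(j88000 + 4410) = arctan(88000/4410) = 87.13°
∠(j88000 + 465) = arctan(88000/465) = 89.70°
∠G(j88000) = 87.13° − 89.70° = -2.57°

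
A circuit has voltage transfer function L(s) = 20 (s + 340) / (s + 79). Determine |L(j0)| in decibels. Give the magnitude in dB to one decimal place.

38.7 dB

L(0) = 20 × 340 / 79 = 86.076
20 log₁₀(86.076) = 38.70 dB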